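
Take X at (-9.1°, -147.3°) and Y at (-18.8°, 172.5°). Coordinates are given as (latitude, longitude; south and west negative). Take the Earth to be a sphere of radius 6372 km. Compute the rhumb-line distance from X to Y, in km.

4465 km

Rhumb course C = atan2(Δλ, Δψ) with Δψ = ln[tan(π/4+φ₂/2)/tan(π/4+φ₁/2)] = -0.1747, Δλ = -0.7016 → C = 256.02°
d = R·|Δφ| / |cos C| = 6372·0.16930 / 0.24159 = 4465 km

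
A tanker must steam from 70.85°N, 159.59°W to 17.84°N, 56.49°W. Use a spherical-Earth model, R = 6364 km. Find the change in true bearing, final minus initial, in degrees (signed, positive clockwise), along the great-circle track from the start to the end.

+89.1°

Initial bearing θ₁ = atan2(sin Δλ cos φ₂, cos φ₁ sin φ₂ − sin φ₁ cos φ₂ cos Δλ) = 71.83°
Final bearing θ₂ = (initial bearing from the destination back to the start) + 180° = 160.89°
Δθ = θ₂ − θ₁ = +89.1°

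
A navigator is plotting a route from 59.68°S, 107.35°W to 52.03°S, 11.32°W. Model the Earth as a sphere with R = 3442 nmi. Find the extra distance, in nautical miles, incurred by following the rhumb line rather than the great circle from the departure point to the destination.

Great circle: cos σ = sin φ₁ sin φ₂ + cos φ₁ cos φ₂ cos Δλ,  σ = 0.8660 rad → d_gc = 2980.8 nmi
Rhumb line: Δψ = +0.2388, q = Δφ/Δψ = 0.5591, d_rh = R√(Δφ²+q²Δλ²) = 3257.7 nmi
Excess = 3257.7 − 2980.8 = 276.9 ≈ 277 nmi

277 nmi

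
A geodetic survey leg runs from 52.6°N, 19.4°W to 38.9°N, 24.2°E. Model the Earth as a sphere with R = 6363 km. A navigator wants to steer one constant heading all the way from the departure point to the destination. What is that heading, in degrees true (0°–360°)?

114.4°

Meridional parts: M(φ₁)=+1.0833, M(φ₂)=+0.7380 → ΔM = -0.3452;  Δλ = +0.7610 rad
tan C = Δλ / ΔM = -2.2042 → C = 114.40°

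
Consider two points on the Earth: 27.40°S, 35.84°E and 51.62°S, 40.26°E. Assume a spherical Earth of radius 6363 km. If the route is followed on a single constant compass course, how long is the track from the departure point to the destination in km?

2715 km

Δψ = ln[tan(π/4+φ₂/2)/tan(π/4+φ₁/2)] = -0.5579;  Δφ = -0.4227 rad,  Δλ = +0.0771 rad
q = Δφ/Δψ = 0.7577
d = R·√(Δφ² + q²Δλ²) = 6363·0.42674 = 2715 km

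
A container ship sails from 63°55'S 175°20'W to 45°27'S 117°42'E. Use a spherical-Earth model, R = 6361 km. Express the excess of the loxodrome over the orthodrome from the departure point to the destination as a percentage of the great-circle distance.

4.1%

Great circle: σ = 0.7063 rad → d_gc = Rσ = 4493.0 km
Rhumb: Δφ = +0.3223, Δλ = -1.1688, Δψ = +0.5701, q = Δφ/Δψ = 0.5654 → d_rh = R√(Δφ²+q²Δλ²) = 4676.7 km
Excess = (4676.7 − 4493.0) / 4493.0 = 183.7 / 4493.0 = 4.09% ≈ 4.1%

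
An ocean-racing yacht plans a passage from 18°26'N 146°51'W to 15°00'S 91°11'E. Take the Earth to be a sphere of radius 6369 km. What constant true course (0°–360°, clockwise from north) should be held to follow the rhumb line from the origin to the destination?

254.5°

Meridional parts: M(φ₁)=+0.3274, M(φ₂)=-0.2648 → ΔM = -0.5923;  Δλ = -2.1287 rad
tan C = Δλ / ΔM = +3.5942 → C = 254.45°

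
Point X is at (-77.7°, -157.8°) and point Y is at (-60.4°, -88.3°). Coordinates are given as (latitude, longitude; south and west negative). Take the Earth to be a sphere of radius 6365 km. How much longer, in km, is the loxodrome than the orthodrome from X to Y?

169 km

Great circle: cos σ = sin φ₁ sin φ₂ + cos φ₁ cos φ₂ cos Δλ,  σ = 0.4813 rad → d_gc = 3063.6 km
Rhumb line: Δψ = +0.8969, q = Δφ/Δψ = 0.3366, d_rh = R√(Δφ²+q²Δλ²) = 3232.5 km
Excess = 3232.5 − 3063.6 = 168.9 ≈ 169 km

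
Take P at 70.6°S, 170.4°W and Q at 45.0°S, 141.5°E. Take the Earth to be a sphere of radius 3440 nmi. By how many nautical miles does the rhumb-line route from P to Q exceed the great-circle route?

45 nmi

Great circle: cos σ = sin φ₁ sin φ₂ + cos φ₁ cos φ₂ cos Δλ,  σ = 0.6027 rad → d_gc = 2073.2 nmi
Rhumb line: Δψ = +0.8851, q = Δφ/Δψ = 0.5048, d_rh = R√(Δφ²+q²Δλ²) = 2118.4 nmi
Excess = 2118.4 − 2073.2 = 45.2 ≈ 45 nmi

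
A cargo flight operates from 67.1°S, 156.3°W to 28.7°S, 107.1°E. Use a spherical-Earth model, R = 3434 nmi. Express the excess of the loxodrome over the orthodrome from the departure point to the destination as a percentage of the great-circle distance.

8.0%

Great circle: σ = 1.1558 rad → d_gc = Rσ = 3969.2 nmi
Rhumb: Δφ = +0.6702, Δλ = -1.6860, Δψ = +1.0735, q = Δφ/Δψ = 0.6243 → d_rh = R√(Δφ²+q²Δλ²) = 4285.0 nmi
Excess = (4285.0 − 3969.2) / 3969.2 = 315.8 / 3969.2 = 7.96% ≈ 8.0%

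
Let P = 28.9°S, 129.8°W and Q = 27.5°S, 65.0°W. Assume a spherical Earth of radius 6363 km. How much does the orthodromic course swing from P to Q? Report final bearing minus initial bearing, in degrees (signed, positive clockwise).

-33.4°

At departure: θ₁ = atan2(sin Δλ cos φ₂, cos φ₁ sin φ₂ − sin φ₁ cos φ₂ cos Δλ) = 105.44°
At arrival: θ₂ = atan2(sin Δλ cos φ₁, −cos φ₂ sin φ₁ + sin φ₂ cos φ₁ cos Δλ) = 72.05°
Δθ = θ₂ − θ₁ = -33.4°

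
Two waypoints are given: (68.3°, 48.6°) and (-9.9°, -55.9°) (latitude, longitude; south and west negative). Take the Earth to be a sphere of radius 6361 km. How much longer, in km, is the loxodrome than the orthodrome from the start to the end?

667 km

Great circle: cos σ = sin φ₁ sin φ₂ + cos φ₁ cos φ₂ cos Δλ,  σ = 1.8245 rad → d_gc = 11605.3 km
Rhumb line: Δψ = -1.8257, q = Δφ/Δψ = 0.7476, d_rh = R√(Δφ²+q²Δλ²) = 12271.9 km
Excess = 12271.9 − 11605.3 = 666.6 ≈ 667 km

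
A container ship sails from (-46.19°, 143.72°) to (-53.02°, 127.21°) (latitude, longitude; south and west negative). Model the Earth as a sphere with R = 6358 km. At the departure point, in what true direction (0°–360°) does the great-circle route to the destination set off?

N = sin Δλ·cos φ₂ = -0.1709;  D = cos φ₁ sin φ₂ − sin φ₁ cos φ₂ cos Δλ = -0.1368
initial course = atan2(N, D) = 231.33°

231.3°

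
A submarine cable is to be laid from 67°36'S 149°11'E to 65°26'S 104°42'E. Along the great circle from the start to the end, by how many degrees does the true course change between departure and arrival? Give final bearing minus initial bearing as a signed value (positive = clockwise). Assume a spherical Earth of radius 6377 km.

Initial bearing θ₁ = atan2(sin Δλ cos φ₂, cos φ₁ sin φ₂ − sin φ₁ cos φ₂ cos Δλ) = 256.06°
Final bearing θ₂ = (initial bearing from the destination back to the start) + 180° = 297.18°
Δθ = θ₂ − θ₁ = +41.1°

+41.1°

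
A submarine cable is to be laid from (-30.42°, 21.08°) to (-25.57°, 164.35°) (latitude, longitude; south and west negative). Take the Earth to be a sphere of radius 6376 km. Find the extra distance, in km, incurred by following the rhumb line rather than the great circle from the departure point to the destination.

Great circle: cos σ = sin φ₁ sin φ₂ + cos φ₁ cos φ₂ cos Δλ,  σ = 1.9877 rad → d_gc = 12673.4 km
Rhumb line: Δψ = +0.0959, q = Δφ/Δψ = 0.8826, d_rh = R√(Δφ²+q²Δλ²) = 14081.6 km
Excess = 14081.6 − 12673.4 = 1408.2 ≈ 1408 km

1408 km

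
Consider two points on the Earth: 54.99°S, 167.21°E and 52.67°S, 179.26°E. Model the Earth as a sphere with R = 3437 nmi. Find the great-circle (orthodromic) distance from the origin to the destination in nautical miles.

448 nmi

cos σ = sin φ₁ sin φ₂ + cos φ₁ cos φ₂ cos Δλ
      = sin(-54.99°)sin(-52.67°) + cos(-54.99°)cos(-52.67°)cos(12.05°) = 0.9915
σ = 7.469° → d = Rσ = 3437·0.13037 = 448 nmi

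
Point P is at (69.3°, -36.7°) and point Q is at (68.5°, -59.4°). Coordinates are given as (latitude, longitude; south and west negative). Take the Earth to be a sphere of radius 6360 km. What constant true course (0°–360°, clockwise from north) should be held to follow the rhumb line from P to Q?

264.4°

Δψ = ln[tan(π/4+φ₂/2)/tan(π/4+φ₁/2)] = -0.0388
Δλ = -0.3962 rad (taken the short way round)
course = atan2(Δλ, Δψ) = 264.41°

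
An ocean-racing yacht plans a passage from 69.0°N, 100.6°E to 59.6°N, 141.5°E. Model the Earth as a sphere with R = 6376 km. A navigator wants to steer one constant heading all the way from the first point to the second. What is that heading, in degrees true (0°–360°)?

Δψ = ln[tan(π/4+φ₂/2)/tan(π/4+φ₁/2)] = -0.3825
Δλ = +0.7138 rad (taken the short way round)
course = atan2(Δλ, Δψ) = 118.18°

118.2°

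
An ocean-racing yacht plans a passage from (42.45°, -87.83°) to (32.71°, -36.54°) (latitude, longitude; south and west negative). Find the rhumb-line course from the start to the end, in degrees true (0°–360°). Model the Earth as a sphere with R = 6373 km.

103.5°

Δψ = ln[tan(π/4+φ₂/2)/tan(π/4+φ₁/2)] = -0.2151
Δλ = +0.8952 rad (taken the short way round)
course = atan2(Δλ, Δψ) = 103.51°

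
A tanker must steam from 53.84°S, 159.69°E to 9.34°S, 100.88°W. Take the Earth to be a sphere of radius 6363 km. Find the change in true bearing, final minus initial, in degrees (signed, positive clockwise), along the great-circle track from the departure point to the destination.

Initial bearing θ₁ = atan2(sin Δλ cos φ₂, cos φ₁ sin φ₂ − sin φ₁ cos φ₂ cos Δλ) = 103.09°
Final bearing θ₂ = (initial bearing from the destination back to the start) + 180° = 35.62°
Δθ = θ₂ − θ₁ = -67.5°

-67.5°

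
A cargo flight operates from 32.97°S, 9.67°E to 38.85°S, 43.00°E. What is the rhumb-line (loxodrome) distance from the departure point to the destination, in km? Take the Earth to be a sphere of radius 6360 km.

3064 km

Rhumb course C = atan2(Δλ, Δψ) with Δψ = ln[tan(π/4+φ₂/2)/tan(π/4+φ₁/2)] = -0.1268, Δλ = +0.5817 → C = 102.30°
d = R·|Δφ| / |cos C| = 6360·0.10263 / 0.21301 = 3064 km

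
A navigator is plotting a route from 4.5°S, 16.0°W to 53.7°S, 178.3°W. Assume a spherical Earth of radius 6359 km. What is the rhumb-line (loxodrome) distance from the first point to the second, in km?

Rhumb course C = atan2(Δλ, Δψ) with Δψ = ln[tan(π/4+φ₂/2)/tan(π/4+φ₁/2)] = -1.0367, Δλ = -2.8327 → C = 249.90°
d = R·|Δφ| / |cos C| = 6359·0.85870 / 0.34368 = 15888 km

15888 km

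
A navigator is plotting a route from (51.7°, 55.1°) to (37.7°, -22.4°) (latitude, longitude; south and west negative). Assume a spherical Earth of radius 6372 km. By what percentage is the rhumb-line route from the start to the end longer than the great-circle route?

4.3%

Great circle: σ = 0.9446 rad → d_gc = Rσ = 6019.1 km
Rhumb: Δφ = -0.2443, Δλ = -1.3526, Δψ = -0.3463, q = Δφ/Δψ = 0.7055 → d_rh = R√(Δφ²+q²Δλ²) = 6277.1 km
Excess = (6277.1 − 6019.1) / 6019.1 = 258.0 / 6019.1 = 4.29% ≈ 4.3%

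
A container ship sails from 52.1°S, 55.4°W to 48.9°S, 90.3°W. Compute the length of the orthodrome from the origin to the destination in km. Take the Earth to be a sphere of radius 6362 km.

cos σ = sin φ₁ sin φ₂ + cos φ₁ cos φ₂ cos Δλ
      = sin(-52.10°)sin(-48.90°) + cos(-52.10°)cos(-48.90°)cos(-34.90°) = 0.9258
σ = 22.208° → d = Rσ = 6362·0.38761 = 2466 km

2466 km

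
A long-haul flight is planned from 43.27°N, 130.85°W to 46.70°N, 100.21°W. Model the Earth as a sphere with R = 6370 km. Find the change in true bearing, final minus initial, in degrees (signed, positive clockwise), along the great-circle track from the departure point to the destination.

+21.9°

At departure: θ₁ = atan2(sin Δλ cos φ₂, cos φ₁ sin φ₂ − sin φ₁ cos φ₂ cos Δλ) = 70.25°
At arrival: θ₂ = atan2(sin Δλ cos φ₁, −cos φ₂ sin φ₁ + sin φ₂ cos φ₁ cos Δλ) = 92.18°
Δθ = θ₂ − θ₁ = +21.9°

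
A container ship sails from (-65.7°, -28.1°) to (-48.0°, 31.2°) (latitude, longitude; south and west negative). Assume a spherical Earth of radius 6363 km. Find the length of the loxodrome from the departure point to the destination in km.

4030 km

Δψ = ln[tan(π/4+φ₂/2)/tan(π/4+φ₁/2)] = +0.5783;  Δφ = +0.3089 rad,  Δλ = +1.0350 rad
q = Δφ/Δψ = 0.5342
d = R·√(Δφ² + q²Δλ²) = 6363·0.63335 = 4030 km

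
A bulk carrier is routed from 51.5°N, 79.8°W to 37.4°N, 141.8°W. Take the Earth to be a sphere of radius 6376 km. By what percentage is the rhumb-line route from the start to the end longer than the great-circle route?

2.6%

Great circle: σ = 0.7848 rad → d_gc = Rσ = 5004.1 km
Rhumb: Δφ = -0.2461, Δλ = -1.0821, Δψ = -0.3473, q = Δφ/Δψ = 0.7086 → d_rh = R√(Δφ²+q²Δλ²) = 5134.3 km
Excess = (5134.3 − 5004.1) / 5004.1 = 130.2 / 5004.1 = 2.60% ≈ 2.6%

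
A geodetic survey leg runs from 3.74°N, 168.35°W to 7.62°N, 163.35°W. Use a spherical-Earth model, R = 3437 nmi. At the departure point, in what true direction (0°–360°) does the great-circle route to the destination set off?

θ = atan2( sin Δλ·cos φ₂ ,  cos φ₁ sin φ₂ − sin φ₁ cos φ₂ cos Δλ )
  = atan2(+0.0864, +0.0679) = 51.83°

51.8°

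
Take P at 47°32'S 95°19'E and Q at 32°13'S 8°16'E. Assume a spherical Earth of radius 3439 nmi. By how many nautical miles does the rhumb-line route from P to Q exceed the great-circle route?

Great circle: cos σ = sin φ₁ sin φ₂ + cos φ₁ cos φ₂ cos Δλ,  σ = 1.1344 rad → d_gc = 3901.2 nmi
Rhumb line: Δψ = +0.3509, q = Δφ/Δψ = 0.7619, d_rh = R√(Δφ²+q²Δλ²) = 4085.8 nmi
Excess = 4085.8 − 3901.2 = 184.6 ≈ 185 nmi

185 nmi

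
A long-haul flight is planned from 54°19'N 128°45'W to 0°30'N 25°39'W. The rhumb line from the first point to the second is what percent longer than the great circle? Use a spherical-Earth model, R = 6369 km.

4.5%

Great circle: σ = 1.6962 rad → d_gc = Rσ = 10803.3 km
Rhumb: Δφ = -0.9393, Δλ = +1.7994, Δψ = -1.1249, q = Δφ/Δψ = 0.8350 → d_rh = R√(Δφ²+q²Δλ²) = 11285.6 km
Excess = (11285.6 − 10803.3) / 10803.3 = 482.3 / 10803.3 = 4.46% ≈ 4.5%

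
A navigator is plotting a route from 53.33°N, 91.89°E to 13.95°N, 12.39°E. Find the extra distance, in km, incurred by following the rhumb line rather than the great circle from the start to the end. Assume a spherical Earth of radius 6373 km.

249 km

Great circle: cos σ = sin φ₁ sin φ₂ + cos φ₁ cos φ₂ cos Δλ,  σ = 1.2672 rad → d_gc = 8075.7 km
Rhumb line: Δψ = -0.8585, q = Δφ/Δψ = 0.8006, d_rh = R√(Δφ²+q²Δλ²) = 8324.8 km
Excess = 8324.8 − 8075.7 = 249.1 ≈ 249 km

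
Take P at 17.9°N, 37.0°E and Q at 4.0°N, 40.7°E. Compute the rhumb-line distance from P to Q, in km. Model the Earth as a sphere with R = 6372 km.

1598 km

Rhumb course C = atan2(Δλ, Δψ) with Δψ = ln[tan(π/4+φ₂/2)/tan(π/4+φ₁/2)] = -0.2478, Δλ = +0.0646 → C = 165.39°
d = R·|Δφ| / |cos C| = 6372·0.24260 / 0.96767 = 1598 km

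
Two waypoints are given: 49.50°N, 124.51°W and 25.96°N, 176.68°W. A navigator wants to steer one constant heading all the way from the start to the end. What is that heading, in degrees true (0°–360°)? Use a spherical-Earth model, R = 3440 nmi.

Δψ = ln[tan(π/4+φ₂/2)/tan(π/4+φ₁/2)] = -0.5277
Δλ = -0.9105 rad (taken the short way round)
course = atan2(Δλ, Δψ) = 239.90°

239.9°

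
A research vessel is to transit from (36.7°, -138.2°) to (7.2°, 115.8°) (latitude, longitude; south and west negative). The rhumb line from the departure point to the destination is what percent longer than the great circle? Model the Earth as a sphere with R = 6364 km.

Great circle: σ = 1.7157 rad → d_gc = Rσ = 10918.4 km
Rhumb: Δφ = -0.5149, Δλ = -1.8500, Δψ = -0.5634, q = Δφ/Δψ = 0.9138 → d_rh = R√(Δφ²+q²Δλ²) = 11246.6 km
Excess = (11246.6 − 10918.4) / 10918.4 = 328.2 / 10918.4 = 3.01% ≈ 3.0%

3.0%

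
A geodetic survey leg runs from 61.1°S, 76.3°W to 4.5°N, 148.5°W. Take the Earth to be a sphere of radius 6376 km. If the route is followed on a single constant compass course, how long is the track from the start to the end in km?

Rhumb course C = atan2(Δλ, Δψ) with Δψ = ln[tan(π/4+φ₂/2)/tan(π/4+φ₁/2)] = +1.4346, Δλ = -1.2601 → C = 318.71°
d = R·|Δφ| / |cos C| = 6376·1.14494 / 0.75132 = 9716 km

9716 km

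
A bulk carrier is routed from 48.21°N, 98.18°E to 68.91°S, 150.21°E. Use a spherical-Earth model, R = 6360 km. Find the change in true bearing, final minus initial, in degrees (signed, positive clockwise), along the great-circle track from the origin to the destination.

At departure: θ₁ = atan2(sin Δλ cos φ₂, cos φ₁ sin φ₂ − sin φ₁ cos φ₂ cos Δλ) = 160.17°
At arrival: θ₂ = atan2(sin Δλ cos φ₁, −cos φ₂ sin φ₁ + sin φ₂ cos φ₁ cos Δλ) = 141.09°
Δθ = θ₂ − θ₁ = -19.1°

-19.1°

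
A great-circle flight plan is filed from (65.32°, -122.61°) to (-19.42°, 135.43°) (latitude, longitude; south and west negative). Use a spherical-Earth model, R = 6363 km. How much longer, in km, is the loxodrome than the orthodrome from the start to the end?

505 km

Great circle: cos σ = sin φ₁ sin φ₂ + cos φ₁ cos φ₂ cos Δλ,  σ = 1.9646 rad → d_gc = 12500.9 km
Rhumb line: Δψ = -1.8654, q = Δφ/Δψ = 0.7929, d_rh = R√(Δφ²+q²Δλ²) = 13006.3 km
Excess = 13006.3 − 12500.9 = 505.4 ≈ 505 km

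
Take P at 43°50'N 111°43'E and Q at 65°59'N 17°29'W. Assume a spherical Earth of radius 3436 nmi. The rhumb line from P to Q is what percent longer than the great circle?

Great circle: σ = 1.1073 rad → d_gc = Rσ = 3804.8 nmi
Rhumb: Δφ = +0.3866, Δλ = -2.2550, Δψ = +0.6950, q = Δφ/Δψ = 0.5563 → d_rh = R√(Δφ²+q²Δλ²) = 4510.1 nmi
Excess = (4510.1 − 3804.8) / 3804.8 = 705.3 / 3804.8 = 18.54% ≈ 18.5%

18.5%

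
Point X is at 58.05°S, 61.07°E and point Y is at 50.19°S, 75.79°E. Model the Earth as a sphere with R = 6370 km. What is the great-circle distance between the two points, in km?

Haversine: a = sin²(Δφ/2)+cos φ₁ cos φ₂ sin²(Δλ/2) = 0.01026;  σ = 2·atan2(√a,√(1−a))
σ = 11.626° → d = Rσ = 6370·0.20290 = 1293 km

1293 km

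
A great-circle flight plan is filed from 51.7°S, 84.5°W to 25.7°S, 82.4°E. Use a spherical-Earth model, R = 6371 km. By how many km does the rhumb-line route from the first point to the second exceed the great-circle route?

Great circle: cos σ = sin φ₁ sin φ₂ + cos φ₁ cos φ₂ cos Δλ,  σ = 1.7758 rad → d_gc = 11313.9 km
Rhumb line: Δψ = +0.5933, q = Δφ/Δψ = 0.7649, d_rh = R√(Δφ²+q²Δλ²) = 14486.1 km
Excess = 14486.1 − 11313.9 = 3172.2 ≈ 3172 km

3172 km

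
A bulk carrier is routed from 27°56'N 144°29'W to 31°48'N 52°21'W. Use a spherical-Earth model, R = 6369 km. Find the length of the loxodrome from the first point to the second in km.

Δψ = ln[tan(π/4+φ₂/2)/tan(π/4+φ₁/2)] = +0.0778;  Δφ = +0.0675 rad,  Δλ = +1.6080 rad
q = Δφ/Δψ = 0.8669
d = R·√(Δφ² + q²Δλ²) = 6369·1.39566 = 8889 km

8889 km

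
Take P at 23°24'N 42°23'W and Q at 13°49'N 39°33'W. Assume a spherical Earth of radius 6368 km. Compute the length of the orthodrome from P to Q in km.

1106 km

Haversine: a = sin²(Δφ/2)+cos φ₁ cos φ₂ sin²(Δλ/2) = 0.00752;  σ = 2·atan2(√a,√(1−a))
σ = 9.951° → d = Rσ = 6368·0.17368 = 1106 km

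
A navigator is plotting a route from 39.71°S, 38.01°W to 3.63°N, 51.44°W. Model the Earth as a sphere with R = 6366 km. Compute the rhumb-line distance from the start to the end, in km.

Rhumb course C = atan2(Δλ, Δψ) with Δψ = ln[tan(π/4+φ₂/2)/tan(π/4+φ₁/2)] = +0.8197, Δλ = -0.2344 → C = 344.04°
d = R·|Δφ| / |cos C| = 6366·0.75643 / 0.96146 = 5008 km

5008 km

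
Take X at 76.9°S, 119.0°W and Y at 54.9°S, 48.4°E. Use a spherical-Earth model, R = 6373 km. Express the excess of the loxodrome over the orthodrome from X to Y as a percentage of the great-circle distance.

Great circle: σ = 0.8370 rad → d_gc = Rσ = 5334.4 km
Rhumb: Δφ = +0.3840, Δλ = +2.9217, Δψ = +1.0132, q = Δφ/Δψ = 0.3790 → d_rh = R√(Δφ²+q²Δλ²) = 7468.7 km
Excess = (7468.7 − 5334.4) / 5334.4 = 2134.3 / 5334.4 = 40.01% ≈ 40.0%

40.0%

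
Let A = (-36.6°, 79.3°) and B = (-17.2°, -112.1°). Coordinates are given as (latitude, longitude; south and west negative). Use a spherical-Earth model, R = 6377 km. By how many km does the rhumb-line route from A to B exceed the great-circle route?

Great circle: cos σ = sin φ₁ sin φ₂ + cos φ₁ cos φ₂ cos Δλ,  σ = 2.1840 rad → d_gc = 13927.3 km
Rhumb line: Δψ = +0.3825, q = Δφ/Δψ = 0.8853, d_rh = R√(Δφ²+q²Δλ²) = 16752.6 km
Excess = 16752.6 − 13927.3 = 2825.3 ≈ 2825 km

2825 km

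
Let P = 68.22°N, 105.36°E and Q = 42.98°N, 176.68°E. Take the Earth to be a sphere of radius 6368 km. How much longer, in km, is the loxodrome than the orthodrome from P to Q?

233 km

Great circle: cos σ = sin φ₁ sin φ₂ + cos φ₁ cos φ₂ cos Δλ,  σ = 0.7670 rad → d_gc = 4884.0 km
Rhumb line: Δψ = -0.8159, q = Δφ/Δψ = 0.5399, d_rh = R√(Δφ²+q²Δλ²) = 5117.3 km
Excess = 5117.3 − 4884.0 = 233.3 ≈ 233 km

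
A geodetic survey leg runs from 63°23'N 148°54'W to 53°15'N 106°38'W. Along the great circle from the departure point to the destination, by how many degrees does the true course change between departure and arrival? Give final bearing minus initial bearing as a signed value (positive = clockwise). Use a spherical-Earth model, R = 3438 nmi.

+36.5°

At departure: θ₁ = atan2(sin Δλ cos φ₂, cos φ₁ sin φ₂ − sin φ₁ cos φ₂ cos Δλ) = 95.24°
At arrival: θ₂ = atan2(sin Δλ cos φ₁, −cos φ₂ sin φ₁ + sin φ₂ cos φ₁ cos Δλ) = 131.78°
Δθ = θ₂ − θ₁ = +36.5°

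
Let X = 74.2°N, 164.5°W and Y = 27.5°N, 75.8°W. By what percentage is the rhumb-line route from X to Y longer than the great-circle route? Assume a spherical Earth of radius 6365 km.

Great circle: σ = 1.1043 rad → d_gc = Rσ = 7028.7 km
Rhumb: Δφ = -0.8151, Δλ = +1.5481, Δψ = -1.4755, q = Δφ/Δψ = 0.5524 → d_rh = R√(Δφ²+q²Δλ²) = 7519.6 km
Excess = (7519.6 − 7028.7) / 7028.7 = 490.9 / 7028.7 = 6.98% ≈ 7.0%

7.0%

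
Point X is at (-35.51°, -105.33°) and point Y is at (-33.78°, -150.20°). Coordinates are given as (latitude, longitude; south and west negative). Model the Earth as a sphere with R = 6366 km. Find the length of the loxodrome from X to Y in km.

4106 km

Δψ = ln[tan(π/4+φ₂/2)/tan(π/4+φ₁/2)] = +0.0367;  Δφ = +0.0302 rad,  Δλ = -0.7831 rad
q = Δφ/Δψ = 0.8226
d = R·√(Δφ² + q²Δλ²) = 6366·0.64493 = 4106 km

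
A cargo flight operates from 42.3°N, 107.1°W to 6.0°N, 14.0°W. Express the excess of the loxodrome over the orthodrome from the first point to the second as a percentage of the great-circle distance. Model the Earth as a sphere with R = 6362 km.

2.6%

Great circle: σ = 1.5402 rad → d_gc = Rσ = 9798.9 km
Rhumb: Δφ = -0.6336, Δλ = +1.6249, Δψ = -0.7113, q = Δφ/Δψ = 0.8907 → d_rh = R√(Δφ²+q²Δλ²) = 10051.1 km
Excess = (10051.1 − 9798.9) / 9798.9 = 252.2 / 9798.9 = 2.57% ≈ 2.6%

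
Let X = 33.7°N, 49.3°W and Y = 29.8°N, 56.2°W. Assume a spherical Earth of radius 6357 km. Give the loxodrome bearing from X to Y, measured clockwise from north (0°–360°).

236.4°

Meridional parts: M(φ₁)=+0.6254, M(φ₂)=+0.5453 → ΔM = -0.0801;  Δλ = -0.1204 rad
tan C = Δλ / ΔM = +1.5040 → C = 236.38°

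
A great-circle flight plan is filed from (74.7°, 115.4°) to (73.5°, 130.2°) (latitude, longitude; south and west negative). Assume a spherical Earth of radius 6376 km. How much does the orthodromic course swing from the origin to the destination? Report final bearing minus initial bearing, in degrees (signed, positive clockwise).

+14.2°

At departure: θ₁ = atan2(sin Δλ cos φ₂, cos φ₁ sin φ₂ − sin φ₁ cos φ₂ cos Δλ) = 99.28°
At arrival: θ₂ = atan2(sin Δλ cos φ₁, −cos φ₂ sin φ₁ + sin φ₂ cos φ₁ cos Δλ) = 113.52°
Δθ = θ₂ − θ₁ = +14.2°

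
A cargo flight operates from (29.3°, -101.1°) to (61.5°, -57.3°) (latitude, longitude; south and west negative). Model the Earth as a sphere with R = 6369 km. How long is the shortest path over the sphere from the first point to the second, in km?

cos σ = sin φ₁ sin φ₂ + cos φ₁ cos φ₂ cos Δλ
      = sin(29.30°)sin(61.50°) + cos(29.30°)cos(61.50°)cos(43.80°) = 0.7304
σ = 43.079° → d = Rσ = 6369·0.75187 = 4789 km

4789 km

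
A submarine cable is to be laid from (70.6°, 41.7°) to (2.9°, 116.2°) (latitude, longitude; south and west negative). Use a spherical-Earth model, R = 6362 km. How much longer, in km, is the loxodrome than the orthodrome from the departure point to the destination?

Great circle: cos σ = sin φ₁ sin φ₂ + cos φ₁ cos φ₂ cos Δλ,  σ = 1.4340 rad → d_gc = 9123.1 km
Rhumb line: Δψ = -1.7158, q = Δφ/Δψ = 0.6886, d_rh = R√(Δφ²+q²Δλ²) = 9431.9 km
Excess = 9431.9 − 9123.1 = 308.8 ≈ 309 km

309 km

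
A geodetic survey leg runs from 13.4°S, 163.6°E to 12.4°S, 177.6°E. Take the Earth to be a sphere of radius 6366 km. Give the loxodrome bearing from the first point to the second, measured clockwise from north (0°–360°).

Δψ = ln[tan(π/4+φ₂/2)/tan(π/4+φ₁/2)] = +0.0179
Δλ = +0.2443 rad (taken the short way round)
course = atan2(Δλ, Δψ) = 85.81°

85.8°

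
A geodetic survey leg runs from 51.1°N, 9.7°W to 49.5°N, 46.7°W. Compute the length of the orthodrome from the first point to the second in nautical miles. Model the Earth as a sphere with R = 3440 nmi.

cos σ = sin φ₁ sin φ₂ + cos φ₁ cos φ₂ cos Δλ
      = sin(51.10°)sin(49.50°) + cos(51.10°)cos(49.50°)cos(-37.00°) = 0.9175
σ = 23.438° → d = Rσ = 3440·0.40908 = 1407 nmi

1407 nmi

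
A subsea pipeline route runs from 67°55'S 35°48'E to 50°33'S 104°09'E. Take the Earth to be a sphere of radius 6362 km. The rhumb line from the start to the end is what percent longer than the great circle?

Great circle: σ = 0.6374 rad → d_gc = Rσ = 4055.0 km
Rhumb: Δφ = +0.3031, Δλ = +1.1929, Δψ = +0.6084, q = Δφ/Δψ = 0.4982 → d_rh = R√(Δφ²+q²Δλ²) = 4244.6 km
Excess = (4244.6 − 4055.0) / 4055.0 = 189.6 / 4055.0 = 4.68% ≈ 4.7%

4.7%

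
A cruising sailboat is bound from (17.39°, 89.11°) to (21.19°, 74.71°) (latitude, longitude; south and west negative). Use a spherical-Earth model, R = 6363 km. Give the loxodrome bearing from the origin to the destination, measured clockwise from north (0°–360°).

Meridional parts: M(φ₁)=+0.3083, M(φ₂)=+0.3786 → ΔM = +0.0703;  Δλ = -0.2513 rad
tan C = Δλ / ΔM = -3.5759 → C = 285.62°

285.6°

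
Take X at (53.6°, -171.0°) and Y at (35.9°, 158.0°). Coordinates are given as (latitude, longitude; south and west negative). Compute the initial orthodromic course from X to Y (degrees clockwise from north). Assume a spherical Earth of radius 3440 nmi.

θ = atan2( sin Δλ·cos φ₂ ,  cos φ₁ sin φ₂ − sin φ₁ cos φ₂ cos Δλ )
  = atan2(-0.4172, -0.2109) = 243.18°

243.2°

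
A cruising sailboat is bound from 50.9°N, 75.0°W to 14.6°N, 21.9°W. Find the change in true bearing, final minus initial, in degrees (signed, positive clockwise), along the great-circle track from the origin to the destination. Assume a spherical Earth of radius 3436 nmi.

+31.8°

At departure: θ₁ = atan2(sin Δλ cos φ₂, cos φ₁ sin φ₂ − sin φ₁ cos φ₂ cos Δλ) = 110.67°
At arrival: θ₂ = atan2(sin Δλ cos φ₁, −cos φ₂ sin φ₁ + sin φ₂ cos φ₁ cos Δλ) = 142.43°
Δθ = θ₂ − θ₁ = +31.8°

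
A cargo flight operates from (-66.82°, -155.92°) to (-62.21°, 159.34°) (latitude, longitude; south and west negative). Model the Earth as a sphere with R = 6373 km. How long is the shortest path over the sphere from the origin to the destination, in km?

Haversine: a = sin²(Δφ/2)+cos φ₁ cos φ₂ sin²(Δλ/2) = 0.02820;  σ = 2·atan2(√a,√(1−a))
σ = 19.335° → d = Rσ = 6373·0.33745 = 2151 km

2151 km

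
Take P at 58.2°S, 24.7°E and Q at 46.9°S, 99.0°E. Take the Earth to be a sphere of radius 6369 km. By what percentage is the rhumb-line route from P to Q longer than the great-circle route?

4.9%

Great circle: σ = 0.7699 rad → d_gc = Rσ = 4903.4 km
Rhumb: Δφ = +0.1972, Δλ = +1.2968, Δψ = +0.3267, q = Δφ/Δψ = 0.6037 → d_rh = R√(Δφ²+q²Δλ²) = 5141.8 km
Excess = (5141.8 − 4903.4) / 4903.4 = 238.4 / 4903.4 = 4.86% ≈ 4.9%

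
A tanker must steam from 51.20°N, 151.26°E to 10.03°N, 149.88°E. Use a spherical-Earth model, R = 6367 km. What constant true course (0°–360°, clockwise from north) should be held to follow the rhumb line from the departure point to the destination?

Meridional parts: M(φ₁)=+1.0437, M(φ₂)=+0.1760 → ΔM = -0.8677;  Δλ = -0.0241 rad
tan C = Δλ / ΔM = +0.0278 → C = 181.59°

181.6°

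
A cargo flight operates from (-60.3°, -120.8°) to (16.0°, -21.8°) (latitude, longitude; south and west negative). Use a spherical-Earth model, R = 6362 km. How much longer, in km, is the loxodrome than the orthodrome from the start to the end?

Great circle: cos σ = sin φ₁ sin φ₂ + cos φ₁ cos φ₂ cos Δλ,  σ = 1.8901 rad → d_gc = 12025.0 km
Rhumb line: Δψ = +1.6104, q = Δφ/Δψ = 0.8269, d_rh = R√(Δφ²+q²Δλ²) = 12426.1 km
Excess = 12426.1 − 12025.0 = 401.1 ≈ 401 km

401 km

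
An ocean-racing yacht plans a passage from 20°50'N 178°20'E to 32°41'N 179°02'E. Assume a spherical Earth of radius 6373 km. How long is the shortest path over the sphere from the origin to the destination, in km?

cos σ = sin φ₁ sin φ₂ + cos φ₁ cos φ₂ cos Δλ
      = sin(20.83°)sin(32.68°) + cos(20.83°)cos(32.68°)cos(0.70°) = 0.9786
σ = 11.866° → d = Rσ = 6373·0.20711 = 1320 km

1320 km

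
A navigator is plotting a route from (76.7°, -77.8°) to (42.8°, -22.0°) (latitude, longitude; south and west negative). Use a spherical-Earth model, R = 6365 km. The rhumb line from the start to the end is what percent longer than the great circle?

3.0%

Great circle: σ = 0.7135 rad → d_gc = Rσ = 4541.2 km
Rhumb: Δφ = -0.5917, Δλ = +0.9739, Δψ = -1.3210, q = Δφ/Δψ = 0.4479 → d_rh = R√(Δφ²+q²Δλ²) = 4678.7 km
Excess = (4678.7 − 4541.2) / 4541.2 = 137.5 / 4541.2 = 3.03% ≈ 3.0%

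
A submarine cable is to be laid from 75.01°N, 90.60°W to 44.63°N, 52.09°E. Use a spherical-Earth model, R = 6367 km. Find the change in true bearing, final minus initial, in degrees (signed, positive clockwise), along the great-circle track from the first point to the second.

+138.7°

Initial bearing θ₁ = atan2(sin Δλ cos φ₂, cos φ₁ sin φ₂ − sin φ₁ cos φ₂ cos Δλ) = 30.63°
Final bearing θ₂ = (initial bearing from the destination back to the start) + 180° = 169.33°
Δθ = θ₂ − θ₁ = +138.7°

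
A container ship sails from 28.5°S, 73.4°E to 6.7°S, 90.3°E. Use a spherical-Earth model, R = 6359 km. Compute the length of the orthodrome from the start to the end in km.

Haversine: a = sin²(Δφ/2)+cos φ₁ cos φ₂ sin²(Δλ/2) = 0.05460;  σ = 2·atan2(√a,√(1−a))
σ = 27.027° → d = Rσ = 6359·0.47171 = 3000 km

3000 km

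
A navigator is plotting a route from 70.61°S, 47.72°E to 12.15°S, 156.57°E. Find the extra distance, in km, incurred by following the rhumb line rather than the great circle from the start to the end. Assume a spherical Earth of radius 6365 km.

Great circle: cos σ = sin φ₁ sin φ₂ + cos φ₁ cos φ₂ cos Δλ,  σ = 1.4770 rad → d_gc = 9401.0 km
Rhumb line: Δψ = +1.5533, q = Δφ/Δψ = 0.6569, d_rh = R√(Δφ²+q²Δλ²) = 10259.8 km
Excess = 10259.8 − 9401.0 = 858.8 ≈ 859 km

859 km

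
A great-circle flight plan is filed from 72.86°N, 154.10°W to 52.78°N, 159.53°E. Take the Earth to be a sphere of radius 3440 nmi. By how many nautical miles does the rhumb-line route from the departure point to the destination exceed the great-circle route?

37 nmi

Great circle: cos σ = sin φ₁ sin φ₂ + cos φ₁ cos φ₂ cos Δλ,  σ = 0.4865 rad → d_gc = 1673.7 nmi
Rhumb line: Δψ = -0.8040, q = Δφ/Δψ = 0.4359, d_rh = R√(Δφ²+q²Δλ²) = 1710.6 nmi
Excess = 1710.6 − 1673.7 = 36.9 ≈ 37 nmi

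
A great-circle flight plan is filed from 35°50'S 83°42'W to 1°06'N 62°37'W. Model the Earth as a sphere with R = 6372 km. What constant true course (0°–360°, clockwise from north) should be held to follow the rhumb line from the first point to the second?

Meridional parts: M(φ₁)=-0.6707, M(φ₂)=+0.0192 → ΔM = +0.6899;  Δλ = +0.3680 rad
tan C = Δλ / ΔM = +0.5334 → C = 28.07°

28.1°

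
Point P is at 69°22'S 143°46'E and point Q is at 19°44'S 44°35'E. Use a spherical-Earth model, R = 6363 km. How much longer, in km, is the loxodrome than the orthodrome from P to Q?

653 km

Great circle: cos σ = sin φ₁ sin φ₂ + cos φ₁ cos φ₂ cos Δλ,  σ = 1.3046 rad → d_gc = 8301.3 km
Rhumb line: Δψ = +1.3521, q = Δφ/Δψ = 0.6407, d_rh = R√(Δφ²+q²Δλ²) = 8954.4 km
Excess = 8954.4 − 8301.3 = 653.1 ≈ 653 km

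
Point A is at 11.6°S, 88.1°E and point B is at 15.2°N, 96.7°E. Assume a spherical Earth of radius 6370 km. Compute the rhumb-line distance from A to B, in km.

3126 km

Rhumb course C = atan2(Δλ, Δψ) with Δψ = ln[tan(π/4+φ₂/2)/tan(π/4+φ₁/2)] = +0.4723, Δλ = +0.1501 → C = 17.63°
d = R·|Δφ| / |cos C| = 6370·0.46775 / 0.95303 = 3126 km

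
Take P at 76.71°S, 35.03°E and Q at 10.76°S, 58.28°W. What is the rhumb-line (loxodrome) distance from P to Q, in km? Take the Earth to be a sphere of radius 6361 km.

9518 km

Rhumb course C = atan2(Δλ, Δψ) with Δψ = ln[tan(π/4+φ₂/2)/tan(π/4+φ₁/2)] = +1.9610, Δλ = -1.6286 → C = 320.29°
d = R·|Δφ| / |cos C| = 6361·1.15104 / 0.76929 = 9518 km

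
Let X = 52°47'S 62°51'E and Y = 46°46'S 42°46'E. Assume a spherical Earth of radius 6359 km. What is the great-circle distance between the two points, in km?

Haversine: a = sin²(Δφ/2)+cos φ₁ cos φ₂ sin²(Δλ/2) = 0.01535;  σ = 2·atan2(√a,√(1−a))
σ = 14.234° → d = Rσ = 6359·0.24843 = 1580 km

1580 km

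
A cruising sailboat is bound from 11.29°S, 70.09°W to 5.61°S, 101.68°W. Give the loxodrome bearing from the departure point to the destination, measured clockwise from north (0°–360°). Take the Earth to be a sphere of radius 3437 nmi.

Meridional parts: M(φ₁)=-0.1983, M(φ₂)=-0.0981 → ΔM = +0.1003;  Δλ = -0.5513 rad
tan C = Δλ / ΔM = -5.4989 → C = 280.31°

280.3°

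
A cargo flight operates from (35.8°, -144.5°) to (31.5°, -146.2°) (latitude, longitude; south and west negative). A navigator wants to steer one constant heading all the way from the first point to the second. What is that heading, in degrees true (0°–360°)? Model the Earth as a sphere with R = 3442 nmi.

198.2°

Meridional parts: M(φ₁)=+0.6700, M(φ₂)=+0.5798 → ΔM = -0.0902;  Δλ = -0.0297 rad
tan C = Δλ / ΔM = +0.3290 → C = 198.21°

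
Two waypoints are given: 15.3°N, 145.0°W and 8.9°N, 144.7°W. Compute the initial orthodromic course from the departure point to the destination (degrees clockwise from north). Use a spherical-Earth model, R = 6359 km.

177.3°

θ = atan2( sin Δλ·cos φ₂ ,  cos φ₁ sin φ₂ − sin φ₁ cos φ₂ cos Δλ )
  = atan2(+0.0052, -0.1115) = 177.34°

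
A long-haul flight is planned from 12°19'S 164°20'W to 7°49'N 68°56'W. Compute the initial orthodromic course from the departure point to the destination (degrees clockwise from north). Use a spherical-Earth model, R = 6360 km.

83.5°

θ = atan2( sin Δλ·cos φ₂ ,  cos φ₁ sin φ₂ − sin φ₁ cos φ₂ cos Δλ )
  = atan2(+0.9863, +0.1130) = 83.47°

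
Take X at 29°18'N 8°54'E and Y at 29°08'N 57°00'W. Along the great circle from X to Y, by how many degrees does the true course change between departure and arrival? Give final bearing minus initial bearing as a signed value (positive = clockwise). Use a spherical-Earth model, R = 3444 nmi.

-35.1°

At departure: θ₁ = atan2(sin Δλ cos φ₂, cos φ₁ sin φ₂ − sin φ₁ cos φ₂ cos Δλ) = 287.41°
At arrival: θ₂ = atan2(sin Δλ cos φ₁, −cos φ₂ sin φ₁ + sin φ₂ cos φ₁ cos Δλ) = 252.30°
Δθ = θ₂ − θ₁ = -35.1°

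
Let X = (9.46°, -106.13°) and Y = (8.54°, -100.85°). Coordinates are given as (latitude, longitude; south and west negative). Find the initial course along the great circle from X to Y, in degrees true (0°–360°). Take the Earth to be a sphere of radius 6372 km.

99.6°

N = sin Δλ·cos φ₂ = +0.0910;  D = cos φ₁ sin φ₂ − sin φ₁ cos φ₂ cos Δλ = -0.0154
initial course = atan2(N, D) = 99.58°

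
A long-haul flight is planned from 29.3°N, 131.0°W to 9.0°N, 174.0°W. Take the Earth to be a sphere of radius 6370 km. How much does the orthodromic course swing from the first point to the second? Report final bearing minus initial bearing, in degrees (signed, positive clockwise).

-15.0°

At departure: θ₁ = atan2(sin Δλ cos φ₂, cos φ₁ sin φ₂ − sin φ₁ cos φ₂ cos Δλ) = 252.14°
At arrival: θ₂ = atan2(sin Δλ cos φ₁, −cos φ₂ sin φ₁ + sin φ₂ cos φ₁ cos Δλ) = 237.18°
Δθ = θ₂ − θ₁ = -15.0°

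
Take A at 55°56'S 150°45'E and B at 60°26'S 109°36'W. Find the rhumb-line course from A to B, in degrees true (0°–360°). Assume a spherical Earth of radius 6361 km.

Meridional parts: M(φ₁)=-1.1830, M(φ₂)=-1.3322 → ΔM = -0.1492;  Δλ = +1.7392 rad
tan C = Δλ / ΔM = -11.6560 → C = 94.90°

94.9°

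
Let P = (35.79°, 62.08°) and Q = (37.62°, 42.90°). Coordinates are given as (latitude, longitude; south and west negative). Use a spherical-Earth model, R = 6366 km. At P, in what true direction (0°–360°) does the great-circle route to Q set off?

282.5°

θ = atan2( sin Δλ·cos φ₂ ,  cos φ₁ sin φ₂ − sin φ₁ cos φ₂ cos Δλ )
  = atan2(-0.2602, +0.0576) = 282.49°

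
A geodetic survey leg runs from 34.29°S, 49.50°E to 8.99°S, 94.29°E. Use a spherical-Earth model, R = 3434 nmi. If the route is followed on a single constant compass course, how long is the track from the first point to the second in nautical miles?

Δψ = ln[tan(π/4+φ₂/2)/tan(π/4+φ₁/2)] = +0.4802;  Δφ = +0.4416 rad,  Δλ = +0.7817 rad
q = Δφ/Δψ = 0.9195
d = R·√(Δφ² + q²Δλ²) = 3434·0.84361 = 2897 nmi

2897 nmi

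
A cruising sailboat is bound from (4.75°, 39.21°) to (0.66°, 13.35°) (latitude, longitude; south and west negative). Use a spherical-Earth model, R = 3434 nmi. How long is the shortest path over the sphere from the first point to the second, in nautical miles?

Haversine: a = sin²(Δφ/2)+cos φ₁ cos φ₂ sin²(Δλ/2) = 0.05117;  σ = 2·atan2(√a,√(1−a))
σ = 26.147° → d = Rσ = 3434·0.45635 = 1567 nmi

1567 nmi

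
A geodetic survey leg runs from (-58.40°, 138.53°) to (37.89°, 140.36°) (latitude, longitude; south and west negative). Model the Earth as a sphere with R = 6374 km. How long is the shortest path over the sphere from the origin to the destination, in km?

cos σ = sin φ₁ sin φ₂ + cos φ₁ cos φ₂ cos Δλ
      = sin(-58.40°)sin(37.89°) + cos(-58.40°)cos(37.89°)cos(1.83°) = -0.1098
σ = 96.302° → d = Rσ = 6374·1.68079 = 10713 km

10713 km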